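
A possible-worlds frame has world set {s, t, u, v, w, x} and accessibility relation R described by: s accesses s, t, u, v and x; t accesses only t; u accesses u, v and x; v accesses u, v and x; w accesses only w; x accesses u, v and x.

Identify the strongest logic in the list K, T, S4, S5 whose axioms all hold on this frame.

S4

Reflexive (axiom T): yes — every world is R-related to itself.
Transitive (axiom 4): yes — every two-step R-path is closed by a direct edge.
Euclidean (axiom 5): no — s R t and s R u, but not t R u.
So F validates K, T, S4; S5 would additionally require R to be Euclidean. The strongest is S4.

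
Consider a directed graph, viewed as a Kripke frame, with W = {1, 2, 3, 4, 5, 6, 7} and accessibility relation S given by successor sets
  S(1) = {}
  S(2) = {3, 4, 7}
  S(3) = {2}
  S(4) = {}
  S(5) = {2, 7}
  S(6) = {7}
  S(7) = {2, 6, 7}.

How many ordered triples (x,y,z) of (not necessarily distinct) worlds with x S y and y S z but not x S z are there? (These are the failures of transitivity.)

13

Enumerating: (2,3,2), (2,7,2), (2,7,6), (3,2,3), (3,2,4), (3,2,7), (5,2,3), (5,2,4), (5,7,6), (6,7,2), (6,7,6), (7,2,3), (7,2,4).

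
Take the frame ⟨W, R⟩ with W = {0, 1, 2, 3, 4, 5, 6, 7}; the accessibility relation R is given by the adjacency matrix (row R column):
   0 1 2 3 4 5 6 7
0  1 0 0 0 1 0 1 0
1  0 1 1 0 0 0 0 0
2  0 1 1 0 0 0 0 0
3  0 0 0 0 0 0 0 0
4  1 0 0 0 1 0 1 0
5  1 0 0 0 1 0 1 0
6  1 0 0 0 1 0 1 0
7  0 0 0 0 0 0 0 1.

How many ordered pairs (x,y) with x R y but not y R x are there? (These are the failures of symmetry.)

Enumerating: (5,0), (5,4), (5,6).

3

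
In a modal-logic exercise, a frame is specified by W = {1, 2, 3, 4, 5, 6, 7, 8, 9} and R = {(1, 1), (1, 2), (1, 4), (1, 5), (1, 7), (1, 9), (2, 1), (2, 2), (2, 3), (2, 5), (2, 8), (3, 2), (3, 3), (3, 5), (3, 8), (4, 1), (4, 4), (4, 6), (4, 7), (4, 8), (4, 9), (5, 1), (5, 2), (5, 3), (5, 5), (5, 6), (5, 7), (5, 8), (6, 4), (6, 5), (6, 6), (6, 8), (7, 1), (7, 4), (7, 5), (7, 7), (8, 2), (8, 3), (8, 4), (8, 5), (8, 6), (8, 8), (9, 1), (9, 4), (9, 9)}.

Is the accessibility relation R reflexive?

Reflexive: yes — every world is R-related to itself.

Yes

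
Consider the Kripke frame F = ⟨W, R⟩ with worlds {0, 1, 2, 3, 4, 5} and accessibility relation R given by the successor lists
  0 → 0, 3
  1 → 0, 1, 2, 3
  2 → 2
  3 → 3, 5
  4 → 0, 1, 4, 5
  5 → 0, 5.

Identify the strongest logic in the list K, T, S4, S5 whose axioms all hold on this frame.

Reflexive (axiom T): yes — every world is R-related to itself.
Transitive (axiom 4): no — 0 R 3 and 3 R 5, but not 0 R 5.
Euclidean (axiom 5): no — 1 R 0 and 1 R 2, but not 0 R 2.
So F validates K, T; S4 would additionally require R to be transitive. The strongest is T.

T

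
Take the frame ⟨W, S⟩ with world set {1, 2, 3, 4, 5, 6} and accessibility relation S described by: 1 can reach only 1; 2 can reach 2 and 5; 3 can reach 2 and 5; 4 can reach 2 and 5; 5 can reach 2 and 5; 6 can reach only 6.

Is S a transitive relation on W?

Yes

Transitive: yes — every two-step S-path is closed by a direct edge.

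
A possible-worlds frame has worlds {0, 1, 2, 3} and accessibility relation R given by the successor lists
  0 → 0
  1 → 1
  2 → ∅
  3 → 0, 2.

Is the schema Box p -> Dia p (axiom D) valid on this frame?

By correspondence theory, D is valid on a frame iff R is serial.
Serial: no — 2 has no R-successor.

No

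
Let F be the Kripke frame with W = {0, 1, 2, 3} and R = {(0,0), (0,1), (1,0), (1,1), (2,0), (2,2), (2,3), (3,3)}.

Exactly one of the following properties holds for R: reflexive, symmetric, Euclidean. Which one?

reflexive

Reflexive: yes — every world is R-related to itself.
Symmetric: no — 2 R 0 but not 0 R 2.
Euclidean: no — 2 R 0 and 2 R 3, but not 0 R 3.
Only reflexive holds.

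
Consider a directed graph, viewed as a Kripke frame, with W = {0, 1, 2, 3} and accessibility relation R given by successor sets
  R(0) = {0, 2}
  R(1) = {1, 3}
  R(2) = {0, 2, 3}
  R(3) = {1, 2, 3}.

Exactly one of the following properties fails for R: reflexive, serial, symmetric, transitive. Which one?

Reflexive: yes — every world is R-related to itself.
Serial: yes — every world has a successor (e.g. 0 R 0).
Symmetric: yes — every pair in R has its reverse in R.
Transitive: no — 0 R 2 and 2 R 3, but not 0 R 3.
Only transitive fails.

transitive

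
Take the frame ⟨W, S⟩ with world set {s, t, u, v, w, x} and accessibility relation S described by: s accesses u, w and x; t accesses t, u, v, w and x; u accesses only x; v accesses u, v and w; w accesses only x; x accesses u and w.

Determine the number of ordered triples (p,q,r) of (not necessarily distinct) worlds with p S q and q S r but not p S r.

8

Enumerating: (u,x,u), (u,x,w), (v,u,x), (v,w,x), (w,x,u), (w,x,w), (x,u,x), (x,w,x).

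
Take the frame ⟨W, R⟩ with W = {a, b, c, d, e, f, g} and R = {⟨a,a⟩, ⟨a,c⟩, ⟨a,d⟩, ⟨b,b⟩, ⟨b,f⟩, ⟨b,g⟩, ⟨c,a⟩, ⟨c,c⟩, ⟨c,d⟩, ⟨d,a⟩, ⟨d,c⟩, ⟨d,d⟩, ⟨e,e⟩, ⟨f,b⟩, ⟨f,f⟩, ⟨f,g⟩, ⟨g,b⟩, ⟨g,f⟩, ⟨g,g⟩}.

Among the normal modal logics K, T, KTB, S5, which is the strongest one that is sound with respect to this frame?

Reflexive (axiom T): yes — every world is R-related to itself.
Symmetric (axiom B): yes — every pair in R has its reverse in R.
Euclidean (axiom 5): yes — any two successors of a common world are R-related.
So F validates K, T, KTB, S5. The strongest is S5.

S5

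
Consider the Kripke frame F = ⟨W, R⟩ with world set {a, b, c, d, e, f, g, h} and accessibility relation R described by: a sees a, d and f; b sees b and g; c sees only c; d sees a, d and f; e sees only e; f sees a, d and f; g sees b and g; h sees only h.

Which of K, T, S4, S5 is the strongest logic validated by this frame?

S5

Reflexive (axiom T): yes — every world is R-related to itself.
Transitive (axiom 4): yes — every two-step R-path is closed by a direct edge.
Euclidean (axiom 5): yes — any two successors of a common world are R-related.
So F validates K, T, S4, S5. The strongest is S5.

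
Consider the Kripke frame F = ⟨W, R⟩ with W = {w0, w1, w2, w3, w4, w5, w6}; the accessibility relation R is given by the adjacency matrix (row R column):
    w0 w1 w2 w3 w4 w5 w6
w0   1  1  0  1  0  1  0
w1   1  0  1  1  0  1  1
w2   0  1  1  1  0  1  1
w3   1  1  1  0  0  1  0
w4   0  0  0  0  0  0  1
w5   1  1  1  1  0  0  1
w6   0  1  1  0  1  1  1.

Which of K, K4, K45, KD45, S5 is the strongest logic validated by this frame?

K

Transitive (axiom 4): no — w0 R w1 and w1 R w2, but not w0 R w2.
Euclidean (axiom 5): no — w1 R w0 and w1 R w2, but not w0 R w2.
Serial (axiom D): yes — every world has a successor (e.g. w0 R w0).
Reflexive (axiom T): no — w1 is not related to itself.
So F validates K; K4 would additionally require R to be transitive. The strongest is K.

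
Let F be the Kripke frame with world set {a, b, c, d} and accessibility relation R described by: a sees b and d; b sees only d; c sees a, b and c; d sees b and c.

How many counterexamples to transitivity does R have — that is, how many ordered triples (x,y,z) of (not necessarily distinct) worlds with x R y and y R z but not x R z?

Enumerating: (a,d,c), (b,d,b), (b,d,c), (c,a,d), (c,b,d), (d,b,d), (d,c,a).

7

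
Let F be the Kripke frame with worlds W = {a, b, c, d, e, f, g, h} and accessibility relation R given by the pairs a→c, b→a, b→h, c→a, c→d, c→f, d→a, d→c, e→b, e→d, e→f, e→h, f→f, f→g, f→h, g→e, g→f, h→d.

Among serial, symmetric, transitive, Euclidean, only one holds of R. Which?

Serial: yes — every world has a successor (e.g. a R c).
Symmetric: no — b R a but not a R b.
Transitive: no — a R c and c R d, but not a R d.
Euclidean: no — b R a and b R h, but not a R h.
Only serial holds.

serial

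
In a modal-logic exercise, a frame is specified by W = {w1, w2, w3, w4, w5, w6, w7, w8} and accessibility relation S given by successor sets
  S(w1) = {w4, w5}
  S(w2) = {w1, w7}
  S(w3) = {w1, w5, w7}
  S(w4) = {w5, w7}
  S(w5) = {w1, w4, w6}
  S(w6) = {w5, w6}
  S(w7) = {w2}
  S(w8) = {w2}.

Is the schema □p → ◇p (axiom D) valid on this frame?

Yes

The schema D characterises exactly the serial frames.
Serial: yes — every world has a successor (e.g. w1 S w4).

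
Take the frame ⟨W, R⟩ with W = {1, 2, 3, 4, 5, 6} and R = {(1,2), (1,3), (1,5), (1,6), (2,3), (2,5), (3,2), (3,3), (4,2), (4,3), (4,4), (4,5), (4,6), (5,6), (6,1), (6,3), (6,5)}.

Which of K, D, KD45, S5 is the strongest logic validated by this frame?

Serial (axiom D): yes — every world has a successor (e.g. 1 R 2).
Euclidean (axiom 5): no — 1 R 2 and 1 R 6, but not 2 R 6.
Transitive (axiom 4): no — 2 R 5 and 5 R 6, but not 2 R 6.
Reflexive (axiom T): no — 1 is not related to itself.
So F validates K, D; KD45 would additionally require R to be Euclidean and transitive. The strongest is D.

D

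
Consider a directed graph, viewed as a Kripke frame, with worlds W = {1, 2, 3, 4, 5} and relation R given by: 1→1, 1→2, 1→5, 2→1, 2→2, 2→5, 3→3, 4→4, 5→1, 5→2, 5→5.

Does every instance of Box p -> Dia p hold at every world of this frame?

Yes

By correspondence theory, D is valid on a frame iff R is serial.
Serial: yes — every world has a successor (e.g. 1 R 1).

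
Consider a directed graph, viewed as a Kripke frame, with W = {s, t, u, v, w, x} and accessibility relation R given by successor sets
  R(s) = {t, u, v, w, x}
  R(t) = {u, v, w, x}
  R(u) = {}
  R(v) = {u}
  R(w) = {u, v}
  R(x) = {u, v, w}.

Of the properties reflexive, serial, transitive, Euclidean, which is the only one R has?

Reflexive: no — s is not related to itself.
Serial: no — u has no R-successor.
Transitive: yes — every two-step R-path is closed by a direct edge.
Euclidean: no — s R u and s R t, but not u R t.
Only transitive holds.

transitive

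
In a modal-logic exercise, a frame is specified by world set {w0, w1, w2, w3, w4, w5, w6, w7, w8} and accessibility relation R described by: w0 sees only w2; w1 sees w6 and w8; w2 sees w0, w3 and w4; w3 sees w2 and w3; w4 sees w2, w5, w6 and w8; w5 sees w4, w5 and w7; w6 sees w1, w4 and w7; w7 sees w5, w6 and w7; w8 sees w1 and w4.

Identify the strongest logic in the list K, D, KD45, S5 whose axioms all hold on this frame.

D

Serial (axiom D): yes — every world has a successor (e.g. w0 R w2).
Euclidean (axiom 5): no — w1 R w6 and w1 R w8, but not w6 R w8.
Transitive (axiom 4): no — w0 R w2 and w2 R w3, but not w0 R w3.
Reflexive (axiom T): no — w0 is not related to itself.
So F validates K, D; KD45 would additionally require R to be Euclidean and transitive. The strongest is D.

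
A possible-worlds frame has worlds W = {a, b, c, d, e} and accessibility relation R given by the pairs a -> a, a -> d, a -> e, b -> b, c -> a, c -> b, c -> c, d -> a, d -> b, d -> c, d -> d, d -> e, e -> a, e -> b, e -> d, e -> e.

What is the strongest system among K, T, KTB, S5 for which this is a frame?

T

Reflexive (axiom T): yes — every world is R-related to itself.
Symmetric (axiom B): no — c R a but not a R c.
Euclidean (axiom 5): no — c R a and c R b, but not a R b.
So F validates K, T; KTB would additionally require R to be symmetric. The strongest is T.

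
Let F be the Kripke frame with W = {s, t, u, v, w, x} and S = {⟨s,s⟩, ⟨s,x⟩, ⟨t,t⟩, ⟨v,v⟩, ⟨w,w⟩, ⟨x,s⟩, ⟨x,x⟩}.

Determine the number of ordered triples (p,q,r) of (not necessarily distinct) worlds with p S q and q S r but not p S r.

0

S is transitive; there are no such tuples.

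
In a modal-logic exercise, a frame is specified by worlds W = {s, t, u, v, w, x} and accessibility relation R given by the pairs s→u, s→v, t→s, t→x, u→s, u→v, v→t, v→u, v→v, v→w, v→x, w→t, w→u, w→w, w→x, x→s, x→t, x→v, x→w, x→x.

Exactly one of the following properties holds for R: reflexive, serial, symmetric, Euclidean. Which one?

serial

Reflexive: no — s is not related to itself.
Serial: yes — every world has a successor (e.g. s R u).
Symmetric: no — s R v but not v R s.
Euclidean: no — t R s and t R x, but not s R x.
Only serial holds.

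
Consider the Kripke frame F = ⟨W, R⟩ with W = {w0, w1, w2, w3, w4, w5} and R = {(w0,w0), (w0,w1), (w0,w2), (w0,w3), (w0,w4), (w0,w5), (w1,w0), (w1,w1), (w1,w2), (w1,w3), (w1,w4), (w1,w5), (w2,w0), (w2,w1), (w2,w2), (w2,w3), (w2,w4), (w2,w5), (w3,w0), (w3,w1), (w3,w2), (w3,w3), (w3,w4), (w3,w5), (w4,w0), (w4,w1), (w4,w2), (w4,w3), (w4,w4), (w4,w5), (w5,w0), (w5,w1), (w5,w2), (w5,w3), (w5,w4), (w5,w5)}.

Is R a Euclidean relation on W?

Euclidean: yes — any two successors of a common world are R-related.

Yes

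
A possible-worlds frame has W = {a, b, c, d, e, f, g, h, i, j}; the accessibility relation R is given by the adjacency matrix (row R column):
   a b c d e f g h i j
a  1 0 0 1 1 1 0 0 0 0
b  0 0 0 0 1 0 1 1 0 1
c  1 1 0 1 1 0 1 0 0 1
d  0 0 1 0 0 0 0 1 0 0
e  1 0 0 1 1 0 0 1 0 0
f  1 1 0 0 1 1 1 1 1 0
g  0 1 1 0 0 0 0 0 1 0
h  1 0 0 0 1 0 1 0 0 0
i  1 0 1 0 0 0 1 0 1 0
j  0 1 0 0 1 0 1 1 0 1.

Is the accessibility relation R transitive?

Transitive: no — a R d and d R c, but not a R c.

No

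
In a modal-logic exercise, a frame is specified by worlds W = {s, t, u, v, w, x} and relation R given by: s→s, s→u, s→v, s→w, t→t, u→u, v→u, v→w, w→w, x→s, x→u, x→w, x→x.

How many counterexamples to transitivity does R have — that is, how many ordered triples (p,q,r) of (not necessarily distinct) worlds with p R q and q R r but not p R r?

1

Enumerating: (x,s,v).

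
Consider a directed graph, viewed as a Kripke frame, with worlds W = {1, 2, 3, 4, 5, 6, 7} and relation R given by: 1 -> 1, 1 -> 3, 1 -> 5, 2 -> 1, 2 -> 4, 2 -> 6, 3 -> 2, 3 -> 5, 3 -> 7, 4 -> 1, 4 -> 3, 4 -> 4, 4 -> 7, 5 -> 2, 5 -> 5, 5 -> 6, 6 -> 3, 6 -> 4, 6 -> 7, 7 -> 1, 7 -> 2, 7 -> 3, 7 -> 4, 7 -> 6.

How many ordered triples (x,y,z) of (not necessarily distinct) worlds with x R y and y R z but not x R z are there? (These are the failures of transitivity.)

Enumerating: (1,3,2), (1,3,7), (1,5,2), (1,5,6), (2,1,3), (2,1,5), (2,4,3), (2,4,7), (2,6,3), (2,6,7), (3,2,1), (3,2,4), … and 27 more.
Total: 39.

39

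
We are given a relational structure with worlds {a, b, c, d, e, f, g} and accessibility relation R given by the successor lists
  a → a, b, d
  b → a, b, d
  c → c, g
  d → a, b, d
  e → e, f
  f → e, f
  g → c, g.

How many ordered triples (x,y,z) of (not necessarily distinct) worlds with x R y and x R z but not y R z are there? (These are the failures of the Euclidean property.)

R is Euclidean; there are no such tuples.

0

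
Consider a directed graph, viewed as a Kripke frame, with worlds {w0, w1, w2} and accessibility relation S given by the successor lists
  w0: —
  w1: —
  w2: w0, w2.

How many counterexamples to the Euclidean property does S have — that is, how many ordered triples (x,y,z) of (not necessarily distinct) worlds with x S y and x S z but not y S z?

Enumerating: (w2,w0,w0), (w2,w0,w2).

2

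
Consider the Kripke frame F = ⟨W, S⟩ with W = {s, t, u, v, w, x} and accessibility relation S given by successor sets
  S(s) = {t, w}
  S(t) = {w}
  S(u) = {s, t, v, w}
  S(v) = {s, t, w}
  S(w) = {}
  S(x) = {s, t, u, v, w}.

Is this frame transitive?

Transitive: yes — every two-step S-path is closed by a direct edge.

Yes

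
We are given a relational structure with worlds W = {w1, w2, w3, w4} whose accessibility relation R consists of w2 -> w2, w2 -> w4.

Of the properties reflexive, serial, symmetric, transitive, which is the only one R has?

transitive

Reflexive: no — w1 is not related to itself.
Serial: no — w1 has no R-successor.
Symmetric: no — w2 R w4 but not w4 R w2.
Transitive: yes — every two-step R-path is closed by a direct edge.
Only transitive holds.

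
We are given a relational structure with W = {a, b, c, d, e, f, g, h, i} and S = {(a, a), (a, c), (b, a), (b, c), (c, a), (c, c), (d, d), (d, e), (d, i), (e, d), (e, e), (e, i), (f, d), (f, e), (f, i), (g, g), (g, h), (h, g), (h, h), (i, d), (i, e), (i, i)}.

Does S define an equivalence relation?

Reflexive: no — b is not related to itself.
Symmetric: no — b S a but not a S b.
Transitive: yes — every two-step S-path is closed by a direct edge.
So S is not an equivalence relation.

No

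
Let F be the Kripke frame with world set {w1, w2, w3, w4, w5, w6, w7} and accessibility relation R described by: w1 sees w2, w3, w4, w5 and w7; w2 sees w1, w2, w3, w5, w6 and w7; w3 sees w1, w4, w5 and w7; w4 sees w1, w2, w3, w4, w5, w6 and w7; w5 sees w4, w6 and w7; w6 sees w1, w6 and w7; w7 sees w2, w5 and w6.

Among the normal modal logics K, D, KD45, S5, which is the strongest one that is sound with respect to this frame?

Serial (axiom D): yes — every world has a successor (e.g. w1 R w2).
Euclidean (axiom 5): no — w1 R w2 and w1 R w4, but not w2 R w4.
Transitive (axiom 4): no — w1 R w2 and w2 R w6, but not w1 R w6.
Reflexive (axiom T): no — w1 is not related to itself.
So F validates K, D; KD45 would additionally require R to be Euclidean and transitive. The strongest is D.

D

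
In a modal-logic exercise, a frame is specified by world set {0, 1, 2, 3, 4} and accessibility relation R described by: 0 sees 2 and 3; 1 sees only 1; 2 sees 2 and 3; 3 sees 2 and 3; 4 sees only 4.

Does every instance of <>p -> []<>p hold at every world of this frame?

The schema 5 characterises exactly the Euclidean frames.
Euclidean: yes — any two successors of a common world are R-related.

Yes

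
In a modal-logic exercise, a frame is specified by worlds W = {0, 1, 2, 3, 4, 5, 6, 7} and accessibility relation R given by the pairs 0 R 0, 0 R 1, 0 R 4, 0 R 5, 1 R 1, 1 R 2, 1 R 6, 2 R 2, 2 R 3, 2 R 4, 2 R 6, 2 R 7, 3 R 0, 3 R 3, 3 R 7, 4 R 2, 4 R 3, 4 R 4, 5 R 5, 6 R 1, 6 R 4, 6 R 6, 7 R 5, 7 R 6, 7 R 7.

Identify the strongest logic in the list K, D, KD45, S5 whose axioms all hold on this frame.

D

Serial (axiom D): yes — every world has a successor (e.g. 0 R 0).
Euclidean (axiom 5): no — 0 R 1 and 0 R 4, but not 1 R 4.
Transitive (axiom 4): no — 0 R 1 and 1 R 2, but not 0 R 2.
Reflexive (axiom T): yes — every world is R-related to itself.
So F validates K, D; KD45 would additionally require R to be Euclidean and transitive. The strongest is D.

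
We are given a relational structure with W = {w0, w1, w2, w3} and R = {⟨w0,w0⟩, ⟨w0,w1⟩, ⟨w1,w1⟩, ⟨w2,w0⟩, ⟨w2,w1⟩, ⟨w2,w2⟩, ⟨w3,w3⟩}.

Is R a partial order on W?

Reflexive: yes — every world is R-related to itself.
Transitive: yes — every two-step R-path is closed by a direct edge.
Antisymmetric: yes — no distinct pair is related both ways.
So R is a partial order.

Yes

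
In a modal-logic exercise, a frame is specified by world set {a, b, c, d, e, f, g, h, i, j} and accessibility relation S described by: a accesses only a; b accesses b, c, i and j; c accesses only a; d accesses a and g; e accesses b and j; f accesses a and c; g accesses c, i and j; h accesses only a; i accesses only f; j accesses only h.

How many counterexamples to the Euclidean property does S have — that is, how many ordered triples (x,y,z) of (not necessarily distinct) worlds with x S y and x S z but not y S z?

Enumerating: (b,c,b), (b,c,c), (b,c,i), (b,c,j), (b,i,b), (b,i,c), (b,i,i), (b,i,j), (b,j,b), (b,j,c), (b,j,i), (b,j,j), … and 18 more.
Total: 30.

30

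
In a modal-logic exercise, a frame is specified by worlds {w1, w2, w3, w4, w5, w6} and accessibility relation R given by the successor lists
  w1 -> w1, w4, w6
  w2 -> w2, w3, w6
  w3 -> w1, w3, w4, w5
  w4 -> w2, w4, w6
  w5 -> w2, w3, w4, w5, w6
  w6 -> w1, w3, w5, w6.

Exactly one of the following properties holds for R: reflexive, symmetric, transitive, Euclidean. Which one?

reflexive

Reflexive: yes — every world is R-related to itself.
Symmetric: no — w1 R w4 but not w4 R w1.
Transitive: no — w1 R w4 and w4 R w2, but not w1 R w2.
Euclidean: no — w1 R w6 and w1 R w4, but not w6 R w4.
Only reflexive holds.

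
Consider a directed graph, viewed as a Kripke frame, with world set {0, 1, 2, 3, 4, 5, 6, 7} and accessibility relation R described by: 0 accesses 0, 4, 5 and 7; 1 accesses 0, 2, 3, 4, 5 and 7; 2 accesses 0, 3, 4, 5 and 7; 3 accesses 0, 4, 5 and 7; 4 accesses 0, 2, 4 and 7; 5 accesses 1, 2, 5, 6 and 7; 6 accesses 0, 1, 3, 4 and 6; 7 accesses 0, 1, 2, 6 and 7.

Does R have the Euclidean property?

No

Euclidean: no — 0 R 4 and 0 R 5, but not 4 R 5.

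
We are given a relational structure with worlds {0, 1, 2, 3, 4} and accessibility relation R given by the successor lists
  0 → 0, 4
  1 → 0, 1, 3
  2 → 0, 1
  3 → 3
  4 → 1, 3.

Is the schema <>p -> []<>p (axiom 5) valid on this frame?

No

Axiom 5 corresponds to the accessibility relation being Euclidean.
Euclidean: no — 1 R 0 and 1 R 3, but not 0 R 3.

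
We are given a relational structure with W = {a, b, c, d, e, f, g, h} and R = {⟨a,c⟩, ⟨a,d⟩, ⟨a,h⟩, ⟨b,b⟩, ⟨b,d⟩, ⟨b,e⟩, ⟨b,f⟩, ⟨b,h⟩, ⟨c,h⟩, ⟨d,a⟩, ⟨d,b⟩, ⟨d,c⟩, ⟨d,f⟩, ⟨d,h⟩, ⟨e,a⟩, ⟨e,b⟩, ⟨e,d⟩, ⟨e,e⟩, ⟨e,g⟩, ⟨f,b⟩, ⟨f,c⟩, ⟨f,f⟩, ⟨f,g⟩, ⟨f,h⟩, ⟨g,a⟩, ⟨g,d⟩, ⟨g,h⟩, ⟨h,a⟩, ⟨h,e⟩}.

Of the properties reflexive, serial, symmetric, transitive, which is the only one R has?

Reflexive: no — a is not related to itself.
Serial: yes — every world has a successor (e.g. a R c).
Symmetric: no — a R c but not c R a.
Transitive: no — a R d and d R b, but not a R b.
Only serial holds.

serial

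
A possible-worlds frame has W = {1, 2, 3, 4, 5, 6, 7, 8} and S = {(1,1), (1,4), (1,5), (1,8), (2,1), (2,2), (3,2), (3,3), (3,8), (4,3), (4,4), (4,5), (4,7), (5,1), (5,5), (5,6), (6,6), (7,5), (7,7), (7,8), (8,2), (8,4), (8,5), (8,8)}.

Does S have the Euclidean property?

Euclidean: no — 1 S 4 and 1 S 8, but not 4 S 8.

No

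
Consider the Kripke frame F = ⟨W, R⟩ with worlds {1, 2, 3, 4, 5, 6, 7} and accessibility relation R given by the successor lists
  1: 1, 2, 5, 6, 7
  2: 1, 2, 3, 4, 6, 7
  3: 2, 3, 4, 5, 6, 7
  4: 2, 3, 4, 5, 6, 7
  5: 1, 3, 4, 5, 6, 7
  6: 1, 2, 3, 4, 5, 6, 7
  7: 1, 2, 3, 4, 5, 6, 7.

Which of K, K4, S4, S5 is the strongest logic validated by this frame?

Transitive (axiom 4): no — 1 R 2 and 2 R 3, but not 1 R 3.
Reflexive (axiom T): yes — every world is R-related to itself.
Euclidean (axiom 5): no — 1 R 2 and 1 R 5, but not 2 R 5.
So F validates K; K4 would additionally require R to be transitive. The strongest is K.

K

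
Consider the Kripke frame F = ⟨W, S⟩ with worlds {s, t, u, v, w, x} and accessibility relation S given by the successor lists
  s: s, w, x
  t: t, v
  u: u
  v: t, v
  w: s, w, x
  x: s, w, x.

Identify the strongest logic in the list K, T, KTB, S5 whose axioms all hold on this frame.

S5

Reflexive (axiom T): yes — every world is S-related to itself.
Symmetric (axiom B): yes — every pair in S has its reverse in S.
Euclidean (axiom 5): yes — any two successors of a common world are S-related.
So F validates K, T, KTB, S5. The strongest is S5.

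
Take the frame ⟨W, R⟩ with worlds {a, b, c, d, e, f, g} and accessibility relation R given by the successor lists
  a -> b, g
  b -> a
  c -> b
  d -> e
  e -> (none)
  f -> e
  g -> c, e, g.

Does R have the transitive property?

Transitive: no — a R g and g R c, but not a R c.

No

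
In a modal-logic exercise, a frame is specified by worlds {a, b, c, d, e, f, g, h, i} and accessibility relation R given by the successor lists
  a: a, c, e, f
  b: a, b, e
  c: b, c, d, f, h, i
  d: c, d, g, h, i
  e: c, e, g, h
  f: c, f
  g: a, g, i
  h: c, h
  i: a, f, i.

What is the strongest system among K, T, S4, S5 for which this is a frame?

T

Reflexive (axiom T): yes — every world is R-related to itself.
Transitive (axiom 4): no — a R c and c R b, but not a R b.
Euclidean (axiom 5): no — a R c and a R e, but not c R e.
So F validates K, T; S4 would additionally require R to be transitive. The strongest is T.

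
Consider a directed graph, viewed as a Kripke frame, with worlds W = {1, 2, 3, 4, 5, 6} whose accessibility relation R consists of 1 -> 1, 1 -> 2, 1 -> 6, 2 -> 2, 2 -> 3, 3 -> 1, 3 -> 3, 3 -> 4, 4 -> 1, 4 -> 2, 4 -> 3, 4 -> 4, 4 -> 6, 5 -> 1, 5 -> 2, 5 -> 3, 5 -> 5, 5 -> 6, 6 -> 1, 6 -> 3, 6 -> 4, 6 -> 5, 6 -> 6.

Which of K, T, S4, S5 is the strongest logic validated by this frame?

Reflexive (axiom T): yes — every world is R-related to itself.
Transitive (axiom 4): no — 1 R 2 and 2 R 3, but not 1 R 3.
Euclidean (axiom 5): no — 1 R 2 and 1 R 6, but not 2 R 6.
So F validates K, T; S4 would additionally require R to be transitive. The strongest is T.

T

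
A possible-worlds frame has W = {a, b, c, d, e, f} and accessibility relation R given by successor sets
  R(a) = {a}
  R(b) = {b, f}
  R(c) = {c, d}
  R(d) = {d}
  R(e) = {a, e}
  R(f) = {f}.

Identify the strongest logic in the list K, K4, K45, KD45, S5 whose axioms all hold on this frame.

Transitive (axiom 4): yes — every two-step R-path is closed by a direct edge.
Euclidean (axiom 5): no — b R f and b R b, but not f R b.
Serial (axiom D): yes — every world has a successor (e.g. a R a).
Reflexive (axiom T): yes — every world is R-related to itself.
So F validates K, K4; K45 would additionally require R to be Euclidean. The strongest is K4.

K4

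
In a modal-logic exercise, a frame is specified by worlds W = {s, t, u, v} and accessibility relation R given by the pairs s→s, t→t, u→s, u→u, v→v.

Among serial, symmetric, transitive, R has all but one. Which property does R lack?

Serial: yes — every world has a successor (e.g. s R s).
Symmetric: no — u R s but not s R u.
Transitive: yes — every two-step R-path is closed by a direct edge.
Only symmetric fails.

symmetric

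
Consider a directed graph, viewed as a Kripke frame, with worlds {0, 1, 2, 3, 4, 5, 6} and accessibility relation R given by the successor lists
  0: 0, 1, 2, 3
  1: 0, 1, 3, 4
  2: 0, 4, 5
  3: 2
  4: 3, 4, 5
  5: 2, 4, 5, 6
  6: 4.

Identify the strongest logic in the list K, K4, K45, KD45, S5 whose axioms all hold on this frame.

Transitive (axiom 4): no — 0 R 1 and 1 R 4, but not 0 R 4.
Euclidean (axiom 5): no — 0 R 1 and 0 R 2, but not 1 R 2.
Serial (axiom D): yes — every world has a successor (e.g. 0 R 0).
Reflexive (axiom T): no — 2 is not related to itself.
So F validates K; K4 would additionally require R to be transitive. The strongest is K.

K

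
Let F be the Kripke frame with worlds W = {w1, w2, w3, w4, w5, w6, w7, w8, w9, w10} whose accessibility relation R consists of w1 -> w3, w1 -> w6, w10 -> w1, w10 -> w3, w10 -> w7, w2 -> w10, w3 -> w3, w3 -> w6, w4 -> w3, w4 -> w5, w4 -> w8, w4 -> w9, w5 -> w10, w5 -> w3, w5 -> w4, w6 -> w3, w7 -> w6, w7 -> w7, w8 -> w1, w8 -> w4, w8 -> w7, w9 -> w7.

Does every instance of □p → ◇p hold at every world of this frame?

Yes

Axiom D corresponds to the accessibility relation being serial.
Serial: yes — every world has a successor (e.g. w1 R w3).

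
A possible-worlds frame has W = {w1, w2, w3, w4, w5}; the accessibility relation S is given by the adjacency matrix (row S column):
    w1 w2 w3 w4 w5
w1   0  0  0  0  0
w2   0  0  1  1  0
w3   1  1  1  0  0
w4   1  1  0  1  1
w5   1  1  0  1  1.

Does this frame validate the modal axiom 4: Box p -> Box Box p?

Axiom 4 corresponds to the accessibility relation being transitive.
Transitive: no — w2 S w3 and w3 S w1, but not w2 S w1.

No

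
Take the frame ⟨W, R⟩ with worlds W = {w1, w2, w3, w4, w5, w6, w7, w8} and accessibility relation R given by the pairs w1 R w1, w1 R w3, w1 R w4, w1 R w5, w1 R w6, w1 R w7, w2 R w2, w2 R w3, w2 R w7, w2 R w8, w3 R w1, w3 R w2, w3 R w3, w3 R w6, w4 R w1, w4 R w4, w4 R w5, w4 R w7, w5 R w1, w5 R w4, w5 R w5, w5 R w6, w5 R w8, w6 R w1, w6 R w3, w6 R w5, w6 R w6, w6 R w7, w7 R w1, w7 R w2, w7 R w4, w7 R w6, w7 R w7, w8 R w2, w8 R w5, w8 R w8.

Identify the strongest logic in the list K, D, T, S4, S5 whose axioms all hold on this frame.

T

Serial (axiom D): yes — every world has a successor (e.g. w1 R w1).
Reflexive (axiom T): yes — every world is R-related to itself.
Transitive (axiom 4): no — w1 R w3 and w3 R w2, but not w1 R w2.
Euclidean (axiom 5): no — w1 R w3 and w1 R w4, but not w3 R w4.
So F validates K, D, T; S4 would additionally require R to be transitive. The strongest is T.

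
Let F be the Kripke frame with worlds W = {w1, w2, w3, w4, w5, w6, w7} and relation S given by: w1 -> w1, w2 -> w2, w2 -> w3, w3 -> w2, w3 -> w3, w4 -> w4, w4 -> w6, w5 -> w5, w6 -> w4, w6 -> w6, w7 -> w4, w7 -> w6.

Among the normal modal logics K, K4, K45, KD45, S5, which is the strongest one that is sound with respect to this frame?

Transitive (axiom 4): yes — every two-step S-path is closed by a direct edge.
Euclidean (axiom 5): yes — any two successors of a common world are S-related.
Serial (axiom D): yes — every world has a successor (e.g. w1 S w1).
Reflexive (axiom T): no — w7 is not related to itself.
So F validates K, K4, K45, KD45; S5 would additionally require S to be reflexive. The strongest is KD45.

KD45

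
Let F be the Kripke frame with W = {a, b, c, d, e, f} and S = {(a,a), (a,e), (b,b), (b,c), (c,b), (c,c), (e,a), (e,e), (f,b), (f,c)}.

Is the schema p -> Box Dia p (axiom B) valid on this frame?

No

Axiom B corresponds to the accessibility relation being symmetric.
Symmetric: no — f S b but not b S f.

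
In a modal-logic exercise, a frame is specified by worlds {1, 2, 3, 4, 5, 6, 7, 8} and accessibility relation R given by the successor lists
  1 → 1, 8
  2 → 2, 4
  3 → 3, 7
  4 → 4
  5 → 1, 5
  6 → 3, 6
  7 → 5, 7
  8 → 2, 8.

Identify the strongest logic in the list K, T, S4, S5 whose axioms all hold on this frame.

T

Reflexive (axiom T): yes — every world is R-related to itself.
Transitive (axiom 4): no — 1 R 8 and 8 R 2, but not 1 R 2.
Euclidean (axiom 5): no — 1 R 8 and 1 R 1, but not 8 R 1.
So F validates K, T; S4 would additionally require R to be transitive. The strongest is T.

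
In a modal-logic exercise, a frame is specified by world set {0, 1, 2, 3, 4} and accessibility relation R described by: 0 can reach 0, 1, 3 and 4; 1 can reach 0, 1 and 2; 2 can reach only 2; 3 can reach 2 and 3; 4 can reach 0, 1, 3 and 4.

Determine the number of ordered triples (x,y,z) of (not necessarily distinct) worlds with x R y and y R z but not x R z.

6

Enumerating: (0,1,2), (0,3,2), (1,0,3), (1,0,4), (4,1,2), (4,3,2).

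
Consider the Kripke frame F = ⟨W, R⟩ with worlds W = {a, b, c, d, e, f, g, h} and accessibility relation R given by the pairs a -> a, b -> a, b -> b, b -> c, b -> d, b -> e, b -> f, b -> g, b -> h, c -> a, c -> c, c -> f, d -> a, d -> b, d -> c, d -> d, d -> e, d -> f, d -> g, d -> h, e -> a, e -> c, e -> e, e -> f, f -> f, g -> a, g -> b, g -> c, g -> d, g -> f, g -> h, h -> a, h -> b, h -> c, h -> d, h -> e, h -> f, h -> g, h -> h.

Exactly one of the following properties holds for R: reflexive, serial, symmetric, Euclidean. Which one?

Reflexive: no — g is not related to itself.
Serial: yes — every world has a successor (e.g. a R a).
Symmetric: no — b R a but not a R b.
Euclidean: no — b R a and b R c, but not a R c.
Only serial holds.

serial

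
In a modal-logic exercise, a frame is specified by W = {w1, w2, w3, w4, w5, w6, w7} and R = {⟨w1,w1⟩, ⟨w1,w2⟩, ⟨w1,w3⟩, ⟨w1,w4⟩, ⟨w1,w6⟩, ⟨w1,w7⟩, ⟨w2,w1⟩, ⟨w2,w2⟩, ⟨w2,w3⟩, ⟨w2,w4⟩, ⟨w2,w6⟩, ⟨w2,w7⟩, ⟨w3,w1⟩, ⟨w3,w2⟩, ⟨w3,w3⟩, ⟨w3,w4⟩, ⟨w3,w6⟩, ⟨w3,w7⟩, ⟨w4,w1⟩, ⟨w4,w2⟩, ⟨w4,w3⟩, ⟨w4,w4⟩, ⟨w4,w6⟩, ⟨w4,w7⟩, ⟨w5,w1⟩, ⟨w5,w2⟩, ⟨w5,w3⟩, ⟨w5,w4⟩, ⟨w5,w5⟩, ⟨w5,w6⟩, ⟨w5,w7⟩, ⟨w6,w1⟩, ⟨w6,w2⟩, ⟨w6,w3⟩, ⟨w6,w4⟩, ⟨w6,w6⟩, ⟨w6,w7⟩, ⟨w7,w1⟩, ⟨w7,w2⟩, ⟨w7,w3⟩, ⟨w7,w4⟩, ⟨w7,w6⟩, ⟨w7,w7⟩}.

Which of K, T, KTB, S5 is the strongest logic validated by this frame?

T

Reflexive (axiom T): yes — every world is R-related to itself.
Symmetric (axiom B): no — w5 R w1 but not w1 R w5.
Euclidean (axiom 5): no — w5 R w1 and w5 R w5, but not w1 R w5.
So F validates K, T; KTB would additionally require R to be symmetric. The strongest is T.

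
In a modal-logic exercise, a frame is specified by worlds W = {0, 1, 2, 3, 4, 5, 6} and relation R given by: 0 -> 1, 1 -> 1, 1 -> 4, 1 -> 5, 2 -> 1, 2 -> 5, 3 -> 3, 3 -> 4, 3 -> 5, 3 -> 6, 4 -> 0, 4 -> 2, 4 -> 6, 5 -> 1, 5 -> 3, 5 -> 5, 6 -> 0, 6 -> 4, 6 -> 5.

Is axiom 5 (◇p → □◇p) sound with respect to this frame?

No

The schema 5 characterises exactly the Euclidean frames.
Euclidean: no — 1 R 4 and 1 R 5, but not 4 R 5.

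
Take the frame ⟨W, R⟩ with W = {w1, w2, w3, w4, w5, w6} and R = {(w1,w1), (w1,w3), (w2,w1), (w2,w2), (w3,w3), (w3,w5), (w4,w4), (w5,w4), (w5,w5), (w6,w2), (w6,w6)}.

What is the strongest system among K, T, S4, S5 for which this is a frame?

T

Reflexive (axiom T): yes — every world is R-related to itself.
Transitive (axiom 4): no — w1 R w3 and w3 R w5, but not w1 R w5.
Euclidean (axiom 5): no — w1 R w3 and w1 R w1, but not w3 R w1.
So F validates K, T; S4 would additionally require R to be transitive. The strongest is T.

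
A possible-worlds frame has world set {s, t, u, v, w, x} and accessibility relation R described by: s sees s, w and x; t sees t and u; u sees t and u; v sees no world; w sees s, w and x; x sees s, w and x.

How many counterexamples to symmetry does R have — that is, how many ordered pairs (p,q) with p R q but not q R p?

R is symmetric; there are no such tuples.

0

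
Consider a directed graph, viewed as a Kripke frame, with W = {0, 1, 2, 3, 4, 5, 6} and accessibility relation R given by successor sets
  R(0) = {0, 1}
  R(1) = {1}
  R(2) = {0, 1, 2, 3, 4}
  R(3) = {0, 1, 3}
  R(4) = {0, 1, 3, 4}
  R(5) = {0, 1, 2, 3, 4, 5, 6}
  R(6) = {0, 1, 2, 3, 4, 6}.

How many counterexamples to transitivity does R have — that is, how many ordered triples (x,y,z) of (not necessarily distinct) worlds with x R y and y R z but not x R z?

R is transitive; there are no such tuples.

0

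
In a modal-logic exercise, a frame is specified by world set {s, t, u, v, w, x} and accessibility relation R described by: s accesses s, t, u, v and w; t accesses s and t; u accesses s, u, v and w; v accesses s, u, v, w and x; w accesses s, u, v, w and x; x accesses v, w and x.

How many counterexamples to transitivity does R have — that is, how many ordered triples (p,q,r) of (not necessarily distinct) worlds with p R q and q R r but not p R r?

14

Enumerating: (s,v,x), (s,w,x), (t,s,u), (t,s,v), (t,s,w), (u,s,t), (u,v,x), (u,w,x), (v,s,t), (w,s,t), (x,v,s), (x,v,u), (x,w,s), (x,w,u).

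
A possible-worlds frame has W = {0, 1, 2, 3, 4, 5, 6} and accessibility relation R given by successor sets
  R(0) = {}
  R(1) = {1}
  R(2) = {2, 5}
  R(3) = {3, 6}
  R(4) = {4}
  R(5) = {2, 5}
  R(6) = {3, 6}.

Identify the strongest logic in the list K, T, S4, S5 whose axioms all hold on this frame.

K

Reflexive (axiom T): no — 0 is not related to itself.
Transitive (axiom 4): yes — every two-step R-path is closed by a direct edge.
Euclidean (axiom 5): yes — any two successors of a common world are R-related.
So F validates K; T would additionally require R to be reflexive. The strongest is K.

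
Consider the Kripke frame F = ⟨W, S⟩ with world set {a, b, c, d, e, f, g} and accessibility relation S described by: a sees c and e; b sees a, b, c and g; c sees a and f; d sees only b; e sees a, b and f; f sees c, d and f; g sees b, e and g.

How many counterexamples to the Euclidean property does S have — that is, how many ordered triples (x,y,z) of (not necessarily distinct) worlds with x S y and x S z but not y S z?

Enumerating: (a,c,c), (a,c,e), (a,e,c), (a,e,e), (b,a,a), (b,a,b), (b,a,g), (b,c,b), (b,c,c), (b,c,g), (b,g,a), (b,g,c), … and 17 more.
Total: 29.

29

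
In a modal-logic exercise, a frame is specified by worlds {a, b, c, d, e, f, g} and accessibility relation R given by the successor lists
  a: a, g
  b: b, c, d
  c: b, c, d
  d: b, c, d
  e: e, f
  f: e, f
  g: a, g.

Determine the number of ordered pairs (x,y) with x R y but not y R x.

0

R is symmetric; there are no such tuples.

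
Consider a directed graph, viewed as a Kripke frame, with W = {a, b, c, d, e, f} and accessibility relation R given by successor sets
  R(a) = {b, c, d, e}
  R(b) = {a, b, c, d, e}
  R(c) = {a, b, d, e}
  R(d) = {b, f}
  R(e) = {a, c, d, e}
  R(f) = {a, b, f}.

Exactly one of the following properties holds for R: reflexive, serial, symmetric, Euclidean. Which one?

serial

Reflexive: no — a is not related to itself.
Serial: yes — every world has a successor (e.g. a R b).
Symmetric: no — a R d but not d R a.
Euclidean: no — a R d and a R c, but not d R c.
Only serial holds.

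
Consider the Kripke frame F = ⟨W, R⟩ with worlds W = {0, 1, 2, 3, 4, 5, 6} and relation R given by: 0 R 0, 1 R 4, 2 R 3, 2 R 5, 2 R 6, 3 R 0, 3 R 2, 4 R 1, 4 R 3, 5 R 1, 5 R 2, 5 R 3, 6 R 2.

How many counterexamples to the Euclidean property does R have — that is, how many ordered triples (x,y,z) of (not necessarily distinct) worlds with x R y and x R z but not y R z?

24

Enumerating: (1,4,4), (2,3,3), (2,3,5), (2,3,6), (2,5,5), (2,5,6), (2,6,3), (2,6,5), (2,6,6), (3,0,2), (3,2,0), (3,2,2), … and 12 more.
Total: 24.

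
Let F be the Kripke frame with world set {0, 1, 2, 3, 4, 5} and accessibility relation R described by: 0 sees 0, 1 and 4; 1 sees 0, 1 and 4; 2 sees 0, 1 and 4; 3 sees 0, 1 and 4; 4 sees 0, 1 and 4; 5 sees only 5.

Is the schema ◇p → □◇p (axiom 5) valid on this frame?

Yes

By correspondence theory, 5 is valid on a frame iff R is Euclidean.
Euclidean: yes — any two successors of a common world are R-related.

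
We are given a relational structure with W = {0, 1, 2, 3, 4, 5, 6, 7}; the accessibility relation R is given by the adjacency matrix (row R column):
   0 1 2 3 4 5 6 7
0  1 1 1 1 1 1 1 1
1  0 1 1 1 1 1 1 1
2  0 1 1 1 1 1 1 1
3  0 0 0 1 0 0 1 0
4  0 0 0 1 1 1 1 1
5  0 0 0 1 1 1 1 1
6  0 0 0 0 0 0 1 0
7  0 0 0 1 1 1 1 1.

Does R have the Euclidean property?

No

Euclidean: no — 0 R 3 and 0 R 1, but not 3 R 1.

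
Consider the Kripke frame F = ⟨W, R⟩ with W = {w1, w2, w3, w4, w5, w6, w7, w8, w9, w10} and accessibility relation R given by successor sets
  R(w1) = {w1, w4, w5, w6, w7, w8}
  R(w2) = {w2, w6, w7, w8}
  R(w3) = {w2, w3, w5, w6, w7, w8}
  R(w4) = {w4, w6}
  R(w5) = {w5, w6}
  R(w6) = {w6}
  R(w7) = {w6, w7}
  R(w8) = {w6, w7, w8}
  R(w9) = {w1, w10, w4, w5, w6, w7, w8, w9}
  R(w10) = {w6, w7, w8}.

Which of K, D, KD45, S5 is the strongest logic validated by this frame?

Serial (axiom D): yes — every world has a successor (e.g. w1 R w1).
Euclidean (axiom 5): no — w1 R w4 and w1 R w5, but not w4 R w5.
Transitive (axiom 4): yes — every two-step R-path is closed by a direct edge.
Reflexive (axiom T): no — w10 is not related to itself.
So F validates K, D; KD45 would additionally require R to be Euclidean. The strongest is D.

D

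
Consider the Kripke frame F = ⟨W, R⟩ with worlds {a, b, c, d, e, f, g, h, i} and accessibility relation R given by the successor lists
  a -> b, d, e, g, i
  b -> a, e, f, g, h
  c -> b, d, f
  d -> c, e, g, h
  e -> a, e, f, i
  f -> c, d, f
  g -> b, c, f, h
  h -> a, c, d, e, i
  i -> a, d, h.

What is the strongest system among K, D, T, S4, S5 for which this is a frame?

Serial (axiom D): yes — every world has a successor (e.g. a R b).
Reflexive (axiom T): no — a is not related to itself.
Transitive (axiom 4): no — a R b and b R f, but not a R f.
Euclidean (axiom 5): no — a R b and a R d, but not b R d.
So F validates K, D; T would additionally require R to be reflexive. The strongest is D.

D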